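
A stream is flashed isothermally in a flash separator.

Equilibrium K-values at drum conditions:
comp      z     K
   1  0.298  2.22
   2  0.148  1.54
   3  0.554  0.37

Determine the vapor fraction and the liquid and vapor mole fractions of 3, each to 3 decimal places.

ψ = 0.143, x_3 = 0.609, y_3 = 0.225

Let ψ = V/F and solve Σ zᵢ(Kᵢ−1)/(1+ψ(Kᵢ−1)) = 0.
Feasibility: ΣzᵢKᵢ = 1.094, Σzᵢ/Kᵢ = 1.728 — both > 1, two phases present.
Newton–Raphson from ψ = 0.5:
  ψ = 0.500: g = -0.2208, g' = -0.666 → ψ = 0.169
  ψ = 0.169: g = -0.0158, g' = -0.617 → ψ = 0.143
Converged at ψ = 0.143.
Compositions from xᵢ = zᵢ/(1+ψ(Kᵢ−1)), yᵢ = Kᵢxᵢ:
  1: x = 0.254, y = 0.563
  2: x = 0.137, y = 0.212
  3: x = 0.609, y = 0.225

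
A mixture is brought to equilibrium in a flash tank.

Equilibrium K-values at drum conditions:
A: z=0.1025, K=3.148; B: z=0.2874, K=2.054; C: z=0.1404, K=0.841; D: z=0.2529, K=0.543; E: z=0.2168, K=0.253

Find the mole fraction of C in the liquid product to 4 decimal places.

Newton–Raphson from V/F = 0.5:
  V/F = 0.5000: g = -0.12802, g' = -0.6480 → V/F = 0.3024
  V/F = 0.3024: g = -0.00361, g' = -0.6343 → V/F = 0.2967
Converged at V/F = 0.2967.
Compositions from xᵢ = zᵢ/(1+V/F(Kᵢ−1)), yᵢ = Kᵢxᵢ:
  A: x = 0.0626, y = 0.1971
  B: x = 0.2189, y = 0.4497
  C: x = 0.1474, y = 0.1239
  D: x = 0.2926, y = 0.1589
  E: x = 0.2785, y = 0.0705

x_C = 0.1474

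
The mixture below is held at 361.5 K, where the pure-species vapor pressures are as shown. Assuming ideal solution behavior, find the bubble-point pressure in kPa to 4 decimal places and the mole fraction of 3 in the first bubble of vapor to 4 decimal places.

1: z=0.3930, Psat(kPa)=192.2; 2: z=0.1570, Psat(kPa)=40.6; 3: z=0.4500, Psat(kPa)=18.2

At the bubble point ψ → 0, so ΣzᵢKᵢ = 1 with Kᵢ = Pᵢˢᵃᵗ/P ⇒ P = ΣzᵢPᵢˢᵃᵗ.
P = 0.3930·192.2 + 0.1570·40.6 + 0.4500·18.2 = 90.0988 kPa
yᵢ = zᵢPᵢˢᵃᵗ/P ⇒ y_3 = 0.4500·18.2/90.0988 = 0.0909

Pbub = 90.0988 kPa, y_3 = 0.0909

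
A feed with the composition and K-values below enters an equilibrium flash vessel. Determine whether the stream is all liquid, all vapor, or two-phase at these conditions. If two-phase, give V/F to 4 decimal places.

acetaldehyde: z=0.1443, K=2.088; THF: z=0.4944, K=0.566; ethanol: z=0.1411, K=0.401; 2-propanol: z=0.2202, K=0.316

all liquid

ΣzᵢKᵢ = 0.7073; Σzᵢ/Kᵢ = 1.9913.
Since ΣzᵢKᵢ < 1 the mixture is below its bubble point — single liquid phase.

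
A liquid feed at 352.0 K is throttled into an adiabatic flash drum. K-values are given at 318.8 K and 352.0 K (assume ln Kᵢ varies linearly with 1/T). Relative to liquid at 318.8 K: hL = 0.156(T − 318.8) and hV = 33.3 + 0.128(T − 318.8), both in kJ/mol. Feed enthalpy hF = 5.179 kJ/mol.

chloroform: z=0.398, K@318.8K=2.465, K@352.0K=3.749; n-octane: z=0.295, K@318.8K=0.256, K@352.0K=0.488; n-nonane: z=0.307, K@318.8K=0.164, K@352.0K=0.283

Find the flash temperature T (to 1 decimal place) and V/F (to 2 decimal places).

Adiabatic flash: solve Rachford–Rice at each trial T, then check hF = ψ·hV(T) + (1−ψ)·hL(T).
  T = 318.8 K: K = (2.465, 0.256, 0.164), RR gives ψ = 0.092, H_out = 3.069 kJ/mol
  T = 352.0 K: K = (3.749, 0.488, 0.283), RR gives ψ = 0.420, H_out = 18.787 kJ/mol
  T = 335.4 K: K = (3.072, 0.359, 0.218), RR gives ψ = 0.267, H_out = 11.344 kJ/mol
  T = 327.1 K: K = (2.759, 0.305, 0.190), RR gives ψ = 0.185, H_out = 7.420 kJ/mol
  T = 323.0 K: K = (2.612, 0.280, 0.177), RR gives ψ = 0.141, H_out = 5.343 kJ/mol
  T = 320.9 K: K = (2.538, 0.268, 0.170), RR gives ψ = 0.117, H_out = 4.227 kJ/mol
Linear interpolation between T = 320.9 (H_out = 4.227) and T = 323.0 (H_out = 5.343) on hF = 5.179 gives T ≈ 322.7 K, at which ψ = 0.14.

T = 322.7 K, V/F = 0.14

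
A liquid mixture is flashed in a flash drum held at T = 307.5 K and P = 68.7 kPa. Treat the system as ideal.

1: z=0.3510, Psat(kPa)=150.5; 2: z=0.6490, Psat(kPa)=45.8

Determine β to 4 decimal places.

β = 0.5079

Raoult's law: Kᵢ = Pᵢˢᵃᵗ/P = Pᵢˢᵃᵗ/68.7.
  K_1 = 150.5/68.7 = 2.190684, K_2 = 45.8/68.7 = 0.666667
Iterate (Newton) starting at β = 0.5:
  β = 0.5000: g = 0.00237, g' = -0.2994 → β = 0.5079
Converged at β = 0.5079.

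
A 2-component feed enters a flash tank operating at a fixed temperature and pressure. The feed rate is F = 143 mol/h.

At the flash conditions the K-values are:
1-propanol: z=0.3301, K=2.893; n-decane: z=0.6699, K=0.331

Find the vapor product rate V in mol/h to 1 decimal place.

Rachford–Rice: g(ψ) = Σ zᵢ(Kᵢ−1)/(1+ψ(Kᵢ−1)) = 0.
Feasibility: ΣzᵢKᵢ = 1.1767, Σzᵢ/Kᵢ = 2.1380 — both > 1, two phases present.
Binary case is linear: z₁(K₁−1)(1+ψ(K₂−1)) + z₂(K₂−1)(1+ψ(K₁−1)) = 0
⇒ ψ = [z₁(K₁−1)+z₂(K₂−1)] / [−(K₁−1)(K₂−1)] = 0.17672/1.26642 = 0.1395
Then V = ψ·F = 0.1395·143 = 20.0 mol/h and L = F − V = 123.0 mol/h.

V = 20.0 mol/h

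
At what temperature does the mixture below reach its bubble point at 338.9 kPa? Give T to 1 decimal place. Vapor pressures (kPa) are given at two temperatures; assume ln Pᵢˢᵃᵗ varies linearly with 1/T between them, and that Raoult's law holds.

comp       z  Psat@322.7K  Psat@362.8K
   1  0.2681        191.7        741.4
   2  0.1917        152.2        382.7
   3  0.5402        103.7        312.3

Bubble-point temperature: ΣzᵢPᵢˢᵃᵗ(T) = P. Interpolate ln Pᵢˢᵃᵗ = aᵢ + bᵢ/T.
  T = 322.7 K: ΣzᵢPᵢˢᵃᵗ = 136.59 kPa
  T = 362.8 K: ΣzᵢPᵢˢᵃᵗ = 440.84 kPa
  T = 342.8 K: ΣzᵢPᵢˢᵃᵗ = 253.45 kPa
  T = 352.8 K: ΣzᵢPᵢˢᵃᵗ = 336.64 kPa
  T = 357.8 K: ΣzᵢPᵢˢᵃᵗ = 385.89 kPa
  T = 355.3 K: ΣzᵢPᵢˢᵃᵗ = 360.58 kPa
Interpolating between 352.8 K and 355.3 K gives T ≈ 353.0 K.

T = 353.0 K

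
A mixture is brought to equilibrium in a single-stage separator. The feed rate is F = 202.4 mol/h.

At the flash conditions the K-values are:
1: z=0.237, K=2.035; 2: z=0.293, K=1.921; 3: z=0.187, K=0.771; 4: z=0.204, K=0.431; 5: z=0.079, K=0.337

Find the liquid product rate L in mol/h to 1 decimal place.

Newton iteration, β⁰ = 0.61:
  β = 0.610: g = 0.0076, g' = -0.463 → β = 0.626
Converged at β = 0.626.
Then V = β·F = 0.6264·202.4 = 126.8 mol/h and L = F − V = 75.6 mol/h.

L = 75.6 mol/h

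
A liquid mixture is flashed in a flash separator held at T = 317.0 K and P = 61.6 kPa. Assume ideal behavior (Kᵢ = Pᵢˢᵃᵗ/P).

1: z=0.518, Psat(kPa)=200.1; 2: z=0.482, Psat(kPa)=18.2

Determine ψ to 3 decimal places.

Raoult's law: Kᵢ = Pᵢˢᵃᵗ/P = Pᵢˢᵃᵗ/61.6.
  K_1 = 200.1/61.6 = 3.24838, K_2 = 18.2/61.6 = 0.29545
Let ψ = V/F and solve Σ zᵢ(Kᵢ−1)/(1+ψ(Kᵢ−1)) = 0.
g(0) = ΣzᵢKᵢ − 1 = 0.825 and g(1) = 1 − Σzᵢ/Kᵢ = -0.791, so a root lies in (0, 1).
Newton–Raphson from ψ = 0.36:
  ψ = 0.360: g = 0.1887, g' = -1.229 → ψ = 0.513
  ψ = 0.513: g = 0.0085, g' = -1.151 → ψ = 0.521
Converged at ψ = 0.521.

ψ = 0.521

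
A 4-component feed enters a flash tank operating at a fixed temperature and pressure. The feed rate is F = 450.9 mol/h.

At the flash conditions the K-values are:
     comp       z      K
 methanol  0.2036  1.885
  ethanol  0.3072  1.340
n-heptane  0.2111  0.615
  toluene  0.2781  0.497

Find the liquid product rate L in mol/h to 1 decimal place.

L = 348.5 mol/h

Material balance + equilibrium reduce to Σ zᵢ(Kᵢ−1)/(1+β(Kᵢ−1)) = 0.
g(0) = ΣzᵢKᵢ − 1 = 0.0635 and g(1) = 1 − Σzᵢ/Kᵢ = -0.2401, so a root lies in (0, 1).
Iterate (Newton) starting at β = 0.5:
  β = 0.5000: g = -0.07335, g' = -0.2762 → β = 0.2344
  β = 0.2344: g = -0.00195, g' = -0.2681 → β = 0.2271
Converged at β = 0.2271.
Then V = β·F = 0.2271·450.9 = 102.4 mol/h and L = F − V = 348.5 mol/h.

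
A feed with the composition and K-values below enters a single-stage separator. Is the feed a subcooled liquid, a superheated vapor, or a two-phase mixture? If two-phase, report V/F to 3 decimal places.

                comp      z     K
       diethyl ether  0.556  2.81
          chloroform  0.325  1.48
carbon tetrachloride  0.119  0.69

superheated vapor

ΣzᵢKᵢ = 2.125; Σzᵢ/Kᵢ = 0.590.
Since Σzᵢ/Kᵢ < 1 the mixture is above its dew point — single vapor phase.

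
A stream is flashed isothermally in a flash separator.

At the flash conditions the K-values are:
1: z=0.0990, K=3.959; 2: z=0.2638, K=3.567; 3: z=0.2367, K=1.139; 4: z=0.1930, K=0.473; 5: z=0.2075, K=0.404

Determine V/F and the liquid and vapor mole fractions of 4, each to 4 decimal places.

Newton iteration, V/F⁰ = 0.5:
  V/F = 0.5000: g = 0.13119, g' = -0.7267 → V/F = 0.6805
  V/F = 0.6805: g = 0.00715, g' = -0.6686 → V/F = 0.6912
Converged at V/F = 0.6912.
Compositions from xᵢ = zᵢ/(1+V/F(Kᵢ−1)), yᵢ = Kᵢxᵢ:
  1: x = 0.0325, y = 0.1287
  2: x = 0.0951, y = 0.3392
  3: x = 0.2160, y = 0.2460
  4: x = 0.3036, y = 0.1436
  5: x = 0.3529, y = 0.1426

V/F = 0.6912, x_4 = 0.3036, y_4 = 0.1436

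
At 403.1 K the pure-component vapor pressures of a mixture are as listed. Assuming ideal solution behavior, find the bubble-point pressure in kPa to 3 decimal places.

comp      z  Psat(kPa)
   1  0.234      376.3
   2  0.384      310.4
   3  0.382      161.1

At the bubble point ψ → 0, so ΣzᵢKᵢ = 1 with Kᵢ = Pᵢˢᵃᵗ/P ⇒ P = ΣzᵢPᵢˢᵃᵗ.
P = 0.234·376.3 + 0.384·310.4 + 0.382·161.1 = 268.788 kPa

Pbub = 268.788 kPa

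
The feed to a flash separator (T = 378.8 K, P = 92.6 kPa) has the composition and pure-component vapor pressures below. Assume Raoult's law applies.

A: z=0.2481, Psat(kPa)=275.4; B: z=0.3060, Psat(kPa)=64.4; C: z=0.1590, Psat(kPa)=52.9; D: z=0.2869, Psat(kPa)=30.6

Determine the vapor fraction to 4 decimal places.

Raoult's law: Kᵢ = Pᵢˢᵃᵗ/P = Pᵢˢᵃᵗ/92.6.
  K_A = 275.4/92.6 = 2.974082, K_B = 64.4/92.6 = 0.695464, K_C = 52.9/92.6 = 0.571274, K_D = 30.6/92.6 = 0.330454
Let ψ = V/F and solve Σ zᵢ(Kᵢ−1)/(1+ψ(Kᵢ−1)) = 0.
Feasibility: ΣzᵢKᵢ = 1.1363, Σzᵢ/Kᵢ = 1.6699 — both > 1, two phases present.
Newton–Raphson from ψ = 0.66:
  ψ = 0.6600: g = -0.34321, g' = -0.6965 → ψ = 0.1673
  ψ = 0.1673: g = -0.01974, g' = -0.7750 → ψ = 0.1418
  ψ = 0.1418: g = 0.00045, g' = -0.8114 → ψ = 0.1423
Converged at ψ = 0.1423.

ψ = 0.1423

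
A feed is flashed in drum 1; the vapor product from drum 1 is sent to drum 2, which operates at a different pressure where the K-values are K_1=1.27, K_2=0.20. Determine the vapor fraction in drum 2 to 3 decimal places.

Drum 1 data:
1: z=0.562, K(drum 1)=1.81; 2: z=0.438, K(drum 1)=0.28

Drum 1:
Material balance + equilibrium reduce to Σ zᵢ(Kᵢ−1)/(1+ψ₁(Kᵢ−1)) = 0.
g(0) = ΣzᵢKᵢ − 1 = 0.140 and g(1) = 1 − Σzᵢ/Kᵢ = -0.875, so a root lies in (0, 1).
Binary case is linear: z₁(K₁−1)(1+ψ₁(K₂−1)) + z₂(K₂−1)(1+ψ₁(K₁−1)) = 0
⇒ ψ₁ = [z₁(K₁−1)+z₂(K₂−1)] / [−(K₁−1)(K₂−1)] = 0.1399/0.5832 = 0.240
Drum-1 compositions:
  1: x = 0.471, y = 0.852
  2: x = 0.529, y = 0.148
Drum-2 feed = drum-1 vapor: z₂ = (0.8518, 0.1482).
Drum 2:
Newton–Raphson from ψ₂ = 0.52:
  ψ₂ = 0.520: g = -0.0014, g' = -0.326 → ψ₂ = 0.516
Converged at ψ₂ = 0.516.
  1: x = 0.748, y = 0.950
  2: x = 0.252, y = 0.050

V/F (drum 2) = 0.516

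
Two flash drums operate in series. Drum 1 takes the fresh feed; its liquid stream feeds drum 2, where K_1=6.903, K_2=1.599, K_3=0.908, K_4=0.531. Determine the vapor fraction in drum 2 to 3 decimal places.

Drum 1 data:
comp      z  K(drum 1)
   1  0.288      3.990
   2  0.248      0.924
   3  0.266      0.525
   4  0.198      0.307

V/F (drum 2) = 0.763

Drum 1:
Newton–Raphson from ψ₁ = 0.5:
  ψ₁ = 0.500: g = -0.0501, g' = -0.741 → ψ₁ = 0.432
  ψ₁ = 0.432: g = 0.0012, g' = -0.780 → ψ₁ = 0.434
Converged at ψ₁ = 0.434.
Drum-1 compositions:
  1: x = 0.125, y = 0.500
  2: x = 0.256, y = 0.237
  3: x = 0.335, y = 0.176
  4: x = 0.283, y = 0.087
Drum-2 feed = drum-1 liquid: z₂ = (0.1254, 0.2565, 0.3350, 0.2831).
Drum 2:
Material balance + equilibrium reduce to Σ zᵢ(Kᵢ−1)/(1+ψ₂(Kᵢ−1)) = 0.
Check two-phase: ΣzᵢKᵢ = 1.730 > 1 and Σzᵢ/Kᵢ = 1.081 > 1, so g(0) = 0.730 > 0 and g(1) = -0.081 < 0.
Newton iteration, ψ₂⁰ = 0.5:
  ψ₂ = 0.500: g = 0.0997, g' = -0.444 → ψ₂ = 0.725
  ψ₂ = 0.725: g = 0.0131, g' = -0.348 → ψ₂ = 0.763
Converged at ψ₂ = 0.763.
  1: x = 0.023, y = 0.157
  2: x = 0.176, y = 0.281
  3: x = 0.360, y = 0.327
  4: x = 0.441, y = 0.234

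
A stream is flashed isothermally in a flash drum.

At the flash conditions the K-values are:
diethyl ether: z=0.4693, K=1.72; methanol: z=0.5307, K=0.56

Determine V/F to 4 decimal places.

V/F = 0.3295

Rachford–Rice: g(V/F) = Σ zᵢ(Kᵢ−1)/(1+V/F(Kᵢ−1)) = 0.
Check two-phase: ΣzᵢKᵢ = 1.1044 > 1 and Σzᵢ/Kᵢ = 1.2205 > 1, so g(0) = 0.1044 > 0 and g(1) = -0.2205 < 0.
Newton iteration, V/F⁰ = 0.51:
  V/F = 0.5100: g = -0.05392, g' = -0.3009 → V/F = 0.3308
  V/F = 0.3308: g = -0.00039, g' = -0.2994 → V/F = 0.3295
Converged at V/F = 0.3295.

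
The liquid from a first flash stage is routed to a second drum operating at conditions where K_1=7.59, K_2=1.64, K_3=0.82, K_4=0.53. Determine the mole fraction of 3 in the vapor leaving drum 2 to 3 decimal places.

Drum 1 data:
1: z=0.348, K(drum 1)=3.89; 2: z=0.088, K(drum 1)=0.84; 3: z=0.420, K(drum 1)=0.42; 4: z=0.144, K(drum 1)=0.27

Drum 1:
Let ψ₁ = V/F and solve Σ zᵢ(Kᵢ−1)/(1+ψ₁(Kᵢ−1)) = 0.
Check two-phase: ΣzᵢKᵢ = 1.643 > 1 and Σzᵢ/Kᵢ = 1.728 > 1, so g(0) = 0.643 > 0 and g(1) = -0.728 < 0.
Newton–Raphson from ψ₁ = 0.5:
  ψ₁ = 0.500: g = -0.1126, g' = -0.959 → ψ₁ = 0.383
  ψ₁ = 0.383: g = 0.0037, g' = -1.039 → ψ₁ = 0.386
Converged at ψ₁ = 0.386.
Drum-1 compositions:
  1: x = 0.164, y = 0.640
  2: x = 0.094, y = 0.079
  3: x = 0.541, y = 0.227
  4: x = 0.201, y = 0.054
Drum-2 feed = drum-1 liquid: z₂ = (0.1645, 0.0938, 0.5412, 0.2005).
Drum 2:
Material balance + equilibrium reduce to Σ zᵢ(Kᵢ−1)/(1+ψ₂(Kᵢ−1)) = 0.
g(0) = ΣzᵢKᵢ − 1 = 0.952 and g(1) = 1 − Σzᵢ/Kᵢ = -0.117, so a root lies in (0, 1).
Iterate (Newton) starting at ψ₂ = 0.5:
  ψ₂ = 0.500: g = 0.0676, g' = -0.506 → ψ₂ = 0.634
  ψ₂ = 0.634: g = 0.0080, g' = -0.398 → ψ₂ = 0.654
Converged at ψ₂ = 0.654.
  1: x = 0.031, y = 0.235
  2: x = 0.066, y = 0.108
  3: x = 0.613, y = 0.503
  4: x = 0.289, y = 0.153

y_3 (drum 2) = 0.503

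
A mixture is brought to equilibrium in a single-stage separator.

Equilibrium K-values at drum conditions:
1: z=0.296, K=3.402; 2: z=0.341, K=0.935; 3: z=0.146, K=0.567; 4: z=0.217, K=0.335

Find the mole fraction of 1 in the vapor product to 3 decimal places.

Rachford–Rice: g(β) = Σ zᵢ(Kᵢ−1)/(1+β(Kᵢ−1)) = 0.
Check two-phase: ΣzᵢKᵢ = 1.481 > 1 and Σzᵢ/Kᵢ = 1.357 > 1, so g(0) = 0.481 > 0 and g(1) = -0.357 < 0.
Newton iteration, β⁰ = 0.49:
  β = 0.490: g = 0.0094, g' = -0.617 → β = 0.505
Converged at β = 0.505.
Compositions from xᵢ = zᵢ/(1+β(Kᵢ−1)), yᵢ = Kᵢxᵢ:
  1: x = 0.134, y = 0.455
  2: x = 0.353, y = 0.330
  3: x = 0.187, y = 0.106
  4: x = 0.327, y = 0.109

y_1 = 0.455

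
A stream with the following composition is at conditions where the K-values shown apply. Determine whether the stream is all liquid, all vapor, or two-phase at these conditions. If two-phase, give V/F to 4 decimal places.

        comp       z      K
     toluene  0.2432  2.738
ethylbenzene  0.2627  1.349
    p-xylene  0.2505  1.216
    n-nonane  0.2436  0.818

all vapor

ΣzᵢKᵢ = 1.5241; Σzᵢ/Kᵢ = 0.7874.
Since Σzᵢ/Kᵢ < 1 the mixture is above its dew point — single vapor phase.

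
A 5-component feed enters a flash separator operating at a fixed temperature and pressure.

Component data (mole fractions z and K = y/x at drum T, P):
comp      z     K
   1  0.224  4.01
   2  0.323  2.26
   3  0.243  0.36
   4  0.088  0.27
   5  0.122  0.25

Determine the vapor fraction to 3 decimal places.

ψ = 0.541

Material balance + equilibrium reduce to Σ zᵢ(Kᵢ−1)/(1+ψ(Kᵢ−1)) = 0.
Feasibility: ΣzᵢKᵢ = 1.770, Σzᵢ/Kᵢ = 1.688 — both > 1, two phases present.
Newton–Raphson from ψ = 0.5:
  ψ = 0.500: g = 0.0426, g' = -1.024 → ψ = 0.542
  ψ = 0.542: g = -0.0001, g' = -1.031 → ψ = 0.541
Converged at ψ = 0.541.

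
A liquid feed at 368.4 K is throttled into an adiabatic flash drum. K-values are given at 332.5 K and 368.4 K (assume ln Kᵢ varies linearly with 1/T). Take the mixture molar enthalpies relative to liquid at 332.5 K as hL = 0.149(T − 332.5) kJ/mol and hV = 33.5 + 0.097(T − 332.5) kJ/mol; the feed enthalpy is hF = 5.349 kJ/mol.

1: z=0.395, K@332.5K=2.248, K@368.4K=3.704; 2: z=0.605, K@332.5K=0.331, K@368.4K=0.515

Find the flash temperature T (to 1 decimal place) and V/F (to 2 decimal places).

Adiabatic flash: solve Rachford–Rice at each trial T, then check hF = ψ·hV(T) + (1−ψ)·hL(T).
  T = 332.5 K: K = (2.248, 0.331), RR gives ψ = 0.106, H_out = 3.540 kJ/mol
  T = 368.4 K: K = (3.704, 0.515), RR gives ψ = 0.591, H_out = 24.035 kJ/mol
  T = 350.4 K: K = (2.921, 0.417), RR gives ψ = 0.363, H_out = 14.487 kJ/mol
  T = 341.4 K: K = (2.569, 0.373), RR gives ψ = 0.244, H_out = 9.388 kJ/mol
  T = 336.9 K: K = (2.404, 0.351), RR gives ψ = 0.178, H_out = 6.571 kJ/mol
  T = 334.7 K: K = (2.325, 0.341), RR gives ψ = 0.143, H_out = 5.096 kJ/mol
Linear interpolation between T = 334.7 (H_out = 5.096) and T = 336.9 (H_out = 6.571) on hF = 5.349 gives T ≈ 335.1 K, at which ψ = 0.15.

T = 335.1 K, V/F = 0.15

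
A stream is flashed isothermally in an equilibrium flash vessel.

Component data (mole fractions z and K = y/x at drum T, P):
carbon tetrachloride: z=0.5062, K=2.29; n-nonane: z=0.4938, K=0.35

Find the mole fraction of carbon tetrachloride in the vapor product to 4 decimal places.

Binary case is linear: z₁(K₁−1)(1+ψ(K₂−1)) + z₂(K₂−1)(1+ψ(K₁−1)) = 0
⇒ ψ = [z₁(K₁−1)+z₂(K₂−1)] / [−(K₁−1)(K₂−1)] = 0.33203/0.83850 = 0.3960
Compositions from xᵢ = zᵢ/(1+ψ(Kᵢ−1)), yᵢ = Kᵢxᵢ:
  carbon tetrachloride: x = 0.3351, y = 0.7673
  n-nonane: x = 0.6649, y = 0.2327

y_carbon tetrachloride = 0.7673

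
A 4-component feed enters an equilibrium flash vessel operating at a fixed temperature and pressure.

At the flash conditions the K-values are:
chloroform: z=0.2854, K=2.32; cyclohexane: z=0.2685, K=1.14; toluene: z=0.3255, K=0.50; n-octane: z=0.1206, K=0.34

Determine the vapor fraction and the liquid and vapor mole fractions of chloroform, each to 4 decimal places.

Material balance + equilibrium reduce to Σ zᵢ(Kᵢ−1)/(1+ψ(Kᵢ−1)) = 0.
Check two-phase: ΣzᵢKᵢ = 1.1720 > 1 and Σzᵢ/Kᵢ = 1.3642 > 1, so g(0) = 0.1720 > 0 and g(1) = -0.3642 < 0.
Newton–Raphson from ψ = 0.67:
  ψ = 0.6700: g = -0.15315, g' = -0.4973 → ψ = 0.3620
  ψ = 0.3620: g = -0.01262, g' = -0.4445 → ψ = 0.3336
  ψ = 0.3336: g = 0.00005, g' = -0.4481 → ψ = 0.3337
Converged at ψ = 0.3337.
Compositions from xᵢ = zᵢ/(1+ψ(Kᵢ−1)), yᵢ = Kᵢxᵢ:
  chloroform: x = 0.1981, y = 0.4596
  cyclohexane: x = 0.2565, y = 0.2924
  toluene: x = 0.3907, y = 0.1953
  n-octane: x = 0.1547, y = 0.0526

ψ = 0.3337, x_chloroform = 0.1981, y_chloroform = 0.4596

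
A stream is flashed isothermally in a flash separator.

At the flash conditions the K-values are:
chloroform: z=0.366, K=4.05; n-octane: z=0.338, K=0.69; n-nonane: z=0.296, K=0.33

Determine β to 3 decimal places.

Rachford–Rice: g(β) = Σ zᵢ(Kᵢ−1)/(1+β(Kᵢ−1)) = 0.
Check two-phase: ΣzᵢKᵢ = 1.813 > 1 and Σzᵢ/Kᵢ = 1.477 > 1, so g(0) = 0.813 > 0 and g(1) = -0.477 < 0.
Newton–Raphson from β = 0.59:
  β = 0.590: g = -0.0574, g' = -0.846 → β = 0.522
  β = 0.522: g = 0.0005, g' = -0.867 → β = 0.523
Converged at β = 0.523.

β = 0.523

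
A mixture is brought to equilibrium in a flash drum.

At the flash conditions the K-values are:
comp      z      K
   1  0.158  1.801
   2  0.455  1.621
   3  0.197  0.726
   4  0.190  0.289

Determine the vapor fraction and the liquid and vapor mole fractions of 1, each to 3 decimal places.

Rachford–Rice: g(ψ) = Σ zᵢ(Kᵢ−1)/(1+ψ(Kᵢ−1)) = 0.
g(0) = ΣzᵢKᵢ − 1 = 0.220 and g(1) = 1 − Σzᵢ/Kᵢ = -0.297, so a root lies in (0, 1).
Newton–Raphson from ψ = 0.61:
  ψ = 0.610: g = -0.0134, g' = -0.459 → ψ = 0.581
  ψ = 0.581: g = -0.0003, g' = -0.442 → ψ = 0.580
Converged at ψ = 0.580.
Compositions from xᵢ = zᵢ/(1+ψ(Kᵢ−1)), yᵢ = Kᵢxᵢ:
  1: x = 0.108, y = 0.194
  2: x = 0.334, y = 0.542
  3: x = 0.234, y = 0.170
  4: x = 0.323, y = 0.093

ψ = 0.580, x_1 = 0.108, y_1 = 0.194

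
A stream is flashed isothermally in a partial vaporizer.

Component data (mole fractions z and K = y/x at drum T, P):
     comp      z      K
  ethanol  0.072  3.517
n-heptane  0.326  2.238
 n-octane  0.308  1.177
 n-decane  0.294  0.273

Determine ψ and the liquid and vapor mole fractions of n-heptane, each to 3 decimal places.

ψ = 0.564, x_n-heptane = 0.192, y_n-heptane = 0.430

Rachford–Rice: g(ψ) = Σ zᵢ(Kᵢ−1)/(1+ψ(Kᵢ−1)) = 0.
g(0) = ΣzᵢKᵢ − 1 = 0.426 and g(1) = 1 − Σzᵢ/Kᵢ = -0.505, so a root lies in (0, 1).
Newton iteration, ψ⁰ = 0.5:
  ψ = 0.500: g = 0.0438, g' = -0.672 → ψ = 0.565
  ψ = 0.565: g = -0.0010, g' = -0.706 → ψ = 0.564
Converged at ψ = 0.564.
Compositions from xᵢ = zᵢ/(1+ψ(Kᵢ−1)), yᵢ = Kᵢxᵢ:
  ethanol: x = 0.030, y = 0.105
  n-heptane: x = 0.192, y = 0.430
  n-octane: x = 0.280, y = 0.330
  n-decane: x = 0.498, y = 0.136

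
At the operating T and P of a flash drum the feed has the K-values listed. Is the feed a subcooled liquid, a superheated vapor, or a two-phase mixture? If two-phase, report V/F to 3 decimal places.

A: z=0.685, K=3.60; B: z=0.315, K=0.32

two-phase, V/F = 0.886

ΣzᵢKᵢ = 2.567; Σzᵢ/Kᵢ = 1.175.
Both exceed 1, so a two-phase solution exists.
Newton–Raphson from ψ = 0.44:
  ψ = 0.440: g = 0.5250, g' = -1.304 → ψ = 0.843
  ψ = 0.843: g = 0.0565, g' = -1.254 → ψ = 0.888
  ψ = 0.888: g = -0.0021, g' = -1.350 → ψ = 0.886
Converged at ψ = 0.886.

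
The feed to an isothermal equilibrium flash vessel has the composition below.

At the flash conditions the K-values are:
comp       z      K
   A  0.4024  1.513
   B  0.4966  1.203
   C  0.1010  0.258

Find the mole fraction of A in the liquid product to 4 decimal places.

x_A = 0.2751

Let ψ = V/F and solve Σ zᵢ(Kᵢ−1)/(1+ψ(Kᵢ−1)) = 0.
Check two-phase: ΣzᵢKᵢ = 1.2323 > 1 and Σzᵢ/Kᵢ = 1.0702 > 1, so g(0) = 0.2323 > 0 and g(1) = -0.0702 < 0.
Newton–Raphson from ψ = 0.68:
  ψ = 0.6800: g = 0.09036, g' = -0.3005 → ψ = 0.9807
  ψ = 0.9807: g = -0.05375, g' = -0.8108 → ψ = 0.9144
  ψ = 0.9144: g = -0.00752, g' = -0.6015 → ψ = 0.9019
  ψ = 0.9019: g = -0.00019, g' = -0.5722 → ψ = 0.9015
Converged at ψ = 0.9015.
Compositions from xᵢ = zᵢ/(1+ψ(Kᵢ−1)), yᵢ = Kᵢxᵢ:
  A: x = 0.2751, y = 0.4163
  B: x = 0.4198, y = 0.5050
  C: x = 0.3051, y = 0.0787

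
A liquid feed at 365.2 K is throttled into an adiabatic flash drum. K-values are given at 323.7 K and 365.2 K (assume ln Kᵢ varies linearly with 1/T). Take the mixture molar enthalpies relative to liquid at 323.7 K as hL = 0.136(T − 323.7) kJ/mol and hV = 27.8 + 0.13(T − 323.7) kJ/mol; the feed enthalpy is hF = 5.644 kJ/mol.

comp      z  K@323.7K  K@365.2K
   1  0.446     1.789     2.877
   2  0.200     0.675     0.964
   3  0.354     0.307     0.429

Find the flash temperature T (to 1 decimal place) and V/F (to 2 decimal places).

T = 327.7 K, V/F = 0.18

Adiabatic flash: solve Rachford–Rice at each trial T, then check hF = ψ·hV(T) + (1−ψ)·hL(T).
  T = 323.7 K: K = (1.789, 0.675, 0.307), RR gives ψ = 0.090, H_out = 2.500 kJ/mol
  T = 365.2 K: K = (2.877, 0.964, 0.429), RR gives ψ = 0.729, H_out = 25.720 kJ/mol
  T = 344.4 K: K = (2.300, 0.815, 0.366), RR gives ψ = 0.470, H_out = 15.823 kJ/mol
  T = 334.0 K: K = (2.035, 0.744, 0.336), RR gives ψ = 0.306, H_out = 9.892 kJ/mol
  T = 328.9 K: K = (1.911, 0.709, 0.322), RR gives ψ = 0.208, H_out = 6.493 kJ/mol
  T = 326.3 K: K = (1.850, 0.692, 0.314), RR gives ψ = 0.152, H_out = 4.576 kJ/mol
  T = 327.6 K: K = (1.880, 0.701, 0.318), RR gives ψ = 0.181, H_out = 5.553 kJ/mol
Linear interpolation between T = 327.6 (H_out = 5.553) and T = 328.9 (H_out = 6.493) on hF = 5.644 gives T ≈ 327.7 K, at which ψ = 0.18.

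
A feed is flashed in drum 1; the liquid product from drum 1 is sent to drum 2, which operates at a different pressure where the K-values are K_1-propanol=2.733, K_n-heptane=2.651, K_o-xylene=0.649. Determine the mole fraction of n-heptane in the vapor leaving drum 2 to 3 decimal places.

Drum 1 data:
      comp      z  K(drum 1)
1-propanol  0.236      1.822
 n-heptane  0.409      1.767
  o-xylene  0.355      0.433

y_n-heptane (drum 2) = 0.296

Drum 1:
Material balance + equilibrium reduce to Σ zᵢ(Kᵢ−1)/(1+ψ₁(Kᵢ−1)) = 0.
Check two-phase: ΣzᵢKᵢ = 1.306 > 1 and Σzᵢ/Kᵢ = 1.181 > 1, so g(0) = 0.306 > 0 and g(1) = -0.181 < 0.
Iterate (Newton) starting at ψ₁ = 0.5:
  ψ₁ = 0.500: g = 0.0833, g' = -0.428 → ψ₁ = 0.695
  ψ₁ = 0.695: g = -0.0039, g' = -0.478 → ψ₁ = 0.686
Converged at ψ₁ = 0.686.
Drum-1 compositions:
  1-propanol: x = 0.151, y = 0.275
  n-heptane: x = 0.268, y = 0.473
  o-xylene: x = 0.581, y = 0.252
Drum-2 feed = drum-1 liquid: z₂ = (0.1509, 0.2679, 0.5812).
Drum 2:
Iterate (Newton) starting at ψ₂ = 0.5:
  ψ₂ = 0.500: g = 0.1350, g' = -0.455 → ψ₂ = 0.797
  ψ₂ = 0.797: g = 0.0176, g' = -0.354 → ψ₂ = 0.847
Converged at ψ₂ = 0.847.
  1-propanol: x = 0.061, y = 0.167
  n-heptane: x = 0.112, y = 0.296
  o-xylene: x = 0.827, y = 0.537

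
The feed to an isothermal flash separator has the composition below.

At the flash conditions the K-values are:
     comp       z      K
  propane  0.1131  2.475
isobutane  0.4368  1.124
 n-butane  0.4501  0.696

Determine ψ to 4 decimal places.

ψ = 0.4048

Rachford–Rice: g(ψ) = Σ zᵢ(Kᵢ−1)/(1+ψ(Kᵢ−1)) = 0.
Feasibility: ΣzᵢKᵢ = 1.0842, Σzᵢ/Kᵢ = 1.0810 — both > 1, two phases present.
Newton iteration, ψ⁰ = 0.5:
  ψ = 0.5000: g = -0.01434, g' = -0.1453 → ψ = 0.4013
  ψ = 0.4013: g = 0.00055, g' = -0.1572 → ψ = 0.4048
Converged at ψ = 0.4048.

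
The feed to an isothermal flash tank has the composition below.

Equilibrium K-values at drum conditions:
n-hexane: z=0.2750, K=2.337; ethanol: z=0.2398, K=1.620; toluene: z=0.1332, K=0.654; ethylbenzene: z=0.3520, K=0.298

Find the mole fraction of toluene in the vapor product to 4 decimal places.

Material balance + equilibrium reduce to Σ zᵢ(Kᵢ−1)/(1+ψ(Kᵢ−1)) = 0.
Check two-phase: ΣzᵢKᵢ = 1.2232 > 1 and Σzᵢ/Kᵢ = 1.6506 > 1, so g(0) = 0.2232 > 0 and g(1) = -0.6506 < 0.
Iterate (Newton) starting at ψ = 0.41:
  ψ = 0.4100: g = -0.04464, g' = -0.6274 → ψ = 0.3388
  ψ = 0.3388: g = -0.00053, g' = -0.6149 → ψ = 0.3380
Converged at ψ = 0.3380.
Compositions from xᵢ = zᵢ/(1+ψ(Kᵢ−1)), yᵢ = Kᵢxᵢ:
  n-hexane: x = 0.1894, y = 0.4427
  ethanol: x = 0.1983, y = 0.3212
  toluene: x = 0.1508, y = 0.0986
  ethylbenzene: x = 0.4615, y = 0.1375

y_toluene = 0.0986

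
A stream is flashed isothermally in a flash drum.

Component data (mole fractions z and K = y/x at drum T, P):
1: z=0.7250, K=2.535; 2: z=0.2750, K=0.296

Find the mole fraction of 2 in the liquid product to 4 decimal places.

Material balance + equilibrium reduce to Σ zᵢ(Kᵢ−1)/(1+V/F(Kᵢ−1)) = 0.
Check two-phase: ΣzᵢKᵢ = 1.9193 > 1 and Σzᵢ/Kᵢ = 1.2151 > 1, so g(0) = 0.9193 > 0 and g(1) = -0.2151 < 0.
Iterate (Newton) starting at V/F = 0.5:
  V/F = 0.5000: g = 0.33087, g' = -0.8714 → V/F = 0.8797
  V/F = 0.8797: g = -0.03505, g' = -1.2497 → V/F = 0.8517
  V/F = 0.8517: g = -0.00114, g' = -1.1709 → V/F = 0.8507
Converged at V/F = 0.8507.
Compositions from xᵢ = zᵢ/(1+V/F(Kᵢ−1)), yᵢ = Kᵢxᵢ:
  1: x = 0.3144, y = 0.7971
  2: x = 0.6856, y = 0.2029

x_2 = 0.6856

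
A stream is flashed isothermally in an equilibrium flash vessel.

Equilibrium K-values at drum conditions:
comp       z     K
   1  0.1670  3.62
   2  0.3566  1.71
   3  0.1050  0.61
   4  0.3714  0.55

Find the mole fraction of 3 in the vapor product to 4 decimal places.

y_3 = 0.0909

Newton–Raphson from β = 0.5:
  β = 0.5000: g = 0.10974, g' = -0.4626 → β = 0.7372
  β = 0.7372: g = 0.00787, g' = -0.4107 → β = 0.7564
Converged at β = 0.7564.
Compositions from xᵢ = zᵢ/(1+β(Kᵢ−1)), yᵢ = Kᵢxᵢ:
  1: x = 0.0560, y = 0.2027
  2: x = 0.2320, y = 0.3967
  3: x = 0.1489, y = 0.0909
  4: x = 0.5631, y = 0.3097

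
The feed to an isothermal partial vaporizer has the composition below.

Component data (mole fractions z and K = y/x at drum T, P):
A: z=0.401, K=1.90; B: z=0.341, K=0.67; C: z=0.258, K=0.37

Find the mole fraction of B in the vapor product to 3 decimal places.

Rachford–Rice: g(ψ) = Σ zᵢ(Kᵢ−1)/(1+ψ(Kᵢ−1)) = 0.
g(0) = ΣzᵢKᵢ − 1 = 0.086 and g(1) = 1 − Σzᵢ/Kᵢ = -0.417, so a root lies in (0, 1).
Newton iteration, ψ⁰ = 0.5:
  ψ = 0.500: g = -0.1232, g' = -0.426 → ψ = 0.211
  ψ = 0.211: g = -0.0051, g' = -0.409 → ψ = 0.198
  ψ = 0.198: g = 0.0000, g' = -0.410 → ψ = 0.199
Converged at ψ = 0.199.
Compositions from xᵢ = zᵢ/(1+ψ(Kᵢ−1)), yᵢ = Kᵢxᵢ:
  A: x = 0.340, y = 0.646
  B: x = 0.365, y = 0.244
  C: x = 0.295, y = 0.109

y_B = 0.244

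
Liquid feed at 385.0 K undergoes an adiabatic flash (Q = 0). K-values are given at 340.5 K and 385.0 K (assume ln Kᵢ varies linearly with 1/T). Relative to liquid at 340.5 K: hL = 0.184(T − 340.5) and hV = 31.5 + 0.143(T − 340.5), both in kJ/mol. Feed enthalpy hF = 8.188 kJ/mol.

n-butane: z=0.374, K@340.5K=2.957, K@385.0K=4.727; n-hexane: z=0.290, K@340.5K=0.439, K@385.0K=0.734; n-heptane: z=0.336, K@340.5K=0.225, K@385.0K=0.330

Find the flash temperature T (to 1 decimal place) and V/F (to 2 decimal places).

Adiabatic flash: solve Rachford–Rice at each trial T, then check hF = ψ·hV(T) + (1−ψ)·hL(T).
  T = 340.5 K: K = (2.957, 0.439, 0.225), RR gives ψ = 0.231, H_out = 7.275 kJ/mol
  T = 385.0 K: K = (4.727, 0.734, 0.330), RR gives ψ = 0.561, H_out = 24.824 kJ/mol
  T = 362.8 K: K = (3.795, 0.577, 0.276), RR gives ψ = 0.403, H_out = 16.432 kJ/mol
  T = 351.6 K: K = (3.361, 0.505, 0.250), RR gives ψ = 0.321, H_out = 12.000 kJ/mol
  T = 346.1 K: K = (3.158, 0.472, 0.237), RR gives ψ = 0.278, H_out = 9.714 kJ/mol
  T = 343.3 K: K = (3.057, 0.455, 0.231), RR gives ψ = 0.255, H_out = 8.511 kJ/mol
  T = 341.9 K: K = (3.007, 0.447, 0.228), RR gives ψ = 0.243, H_out = 7.898 kJ/mol
Linear interpolation between T = 341.9 (H_out = 7.898) and T = 343.3 (H_out = 8.511) on hF = 8.188 gives T ≈ 342.6 K, at which ψ = 0.25.

T = 342.6 K, V/F = 0.25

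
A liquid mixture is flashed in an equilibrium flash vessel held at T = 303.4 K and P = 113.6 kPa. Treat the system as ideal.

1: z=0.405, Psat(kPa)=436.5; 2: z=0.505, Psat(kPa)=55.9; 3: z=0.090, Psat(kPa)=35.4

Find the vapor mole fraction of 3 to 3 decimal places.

Raoult's law: Kᵢ = Pᵢˢᵃᵗ/P = Pᵢˢᵃᵗ/113.6.
  K_1 = 436.5/113.6 = 3.84243, K_2 = 55.9/113.6 = 0.49208, K_3 = 35.4/113.6 = 0.31162
Material balance + equilibrium reduce to Σ zᵢ(Kᵢ−1)/(1+V/F(Kᵢ−1)) = 0.
g(0) = ΣzᵢKᵢ − 1 = 0.833 and g(1) = 1 − Σzᵢ/Kᵢ = -0.420, so a root lies in (0, 1).
Newton iteration, V/F⁰ = 0.5:
  V/F = 0.500: g = 0.0372, g' = -0.891 → V/F = 0.542
Converged at V/F = 0.542.
Compositions from xᵢ = zᵢ/(1+V/F(Kᵢ−1)), yᵢ = Kᵢxᵢ:
  1: x = 0.159, y = 0.612
  2: x = 0.697, y = 0.343
  3: x = 0.144, y = 0.045

y_3 = 0.045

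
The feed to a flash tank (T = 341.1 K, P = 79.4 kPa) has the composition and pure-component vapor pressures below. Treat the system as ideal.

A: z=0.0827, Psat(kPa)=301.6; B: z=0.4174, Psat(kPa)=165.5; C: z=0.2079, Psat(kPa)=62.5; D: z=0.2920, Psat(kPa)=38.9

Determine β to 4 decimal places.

β = 0.8204

Raoult's law: Kᵢ = Pᵢˢᵃᵗ/P = Pᵢˢᵃᵗ/79.4.
  K_A = 301.6/79.4 = 3.798489, K_B = 165.5/79.4 = 2.084383, K_C = 62.5/79.4 = 0.787154, K_D = 38.9/79.4 = 0.489924
Newton–Raphson from β = 0.54:
  β = 0.5400: g = 0.12207, g' = -0.4547 → β = 0.8085
  β = 0.8085: g = 0.00520, g' = -0.4340 → β = 0.8205
  β = 0.8205: g = -0.00001, g' = -0.4356 → β = 0.8204
Converged at β = 0.8204.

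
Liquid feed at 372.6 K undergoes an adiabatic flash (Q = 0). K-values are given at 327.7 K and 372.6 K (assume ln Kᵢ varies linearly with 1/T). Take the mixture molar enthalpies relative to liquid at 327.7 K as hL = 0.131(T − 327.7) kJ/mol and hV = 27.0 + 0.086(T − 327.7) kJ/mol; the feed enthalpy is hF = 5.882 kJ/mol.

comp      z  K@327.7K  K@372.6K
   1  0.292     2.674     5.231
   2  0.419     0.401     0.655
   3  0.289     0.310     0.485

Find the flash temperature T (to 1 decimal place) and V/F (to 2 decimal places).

Adiabatic flash: solve Rachford–Rice at each trial T, then check hF = ψ·hV(T) + (1−ψ)·hL(T).
  T = 327.7 K: K = (2.674, 0.401, 0.310), RR gives ψ = 0.036, H_out = 0.973 kJ/mol
  T = 372.6 K: K = (5.231, 0.655, 0.485), RR gives ψ = 0.529, H_out = 19.101 kJ/mol
  T = 350.1 K: K = (3.818, 0.520, 0.393), RR gives ψ = 0.297, H_out = 10.646 kJ/mol
  T = 338.9 K: K = (3.214, 0.459, 0.350), RR gives ψ = 0.179, H_out = 6.198 kJ/mol
  T = 333.3 K: K = (2.936, 0.429, 0.330), RR gives ψ = 0.112, H_out = 3.726 kJ/mol
  T = 336.1 K: K = (3.073, 0.444, 0.340), RR gives ψ = 0.146, H_out = 4.991 kJ/mol
  T = 337.5 K: K = (3.143, 0.451, 0.345), RR gives ψ = 0.163, H_out = 5.601 kJ/mol
Linear interpolation between T = 337.5 (H_out = 5.601) and T = 338.9 (H_out = 6.198) on hF = 5.882 gives T ≈ 338.2 K, at which ψ = 0.17.

T = 338.2 K, V/F = 0.17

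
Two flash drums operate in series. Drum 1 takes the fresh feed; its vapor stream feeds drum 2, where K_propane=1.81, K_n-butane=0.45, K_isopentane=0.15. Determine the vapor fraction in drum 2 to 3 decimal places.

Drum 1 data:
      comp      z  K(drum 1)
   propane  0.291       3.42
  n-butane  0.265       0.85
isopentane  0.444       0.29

V/F (drum 2) = 0.403

Drum 1:
Material balance + equilibrium reduce to Σ zᵢ(Kᵢ−1)/(1+ψ₁(Kᵢ−1)) = 0.
g(0) = ΣzᵢKᵢ − 1 = 0.349 and g(1) = 1 − Σzᵢ/Kᵢ = -0.928, so a root lies in (0, 1).
Newton–Raphson from ψ₁ = 0.33:
  ψ₁ = 0.330: g = -0.0620, g' = -0.915 → ψ₁ = 0.262
  ψ₁ = 0.262: g = 0.0020, g' = -0.982 → ψ₁ = 0.264
Converged at ψ₁ = 0.264.
Drum-1 compositions:
  propane: x = 0.177, y = 0.607
  n-butane: x = 0.276, y = 0.235
  isopentane: x = 0.547, y = 0.159
Drum-2 feed = drum-1 vapor: z₂ = (0.6069, 0.2346, 0.1585).
Drum 2:
Material balance + equilibrium reduce to Σ zᵢ(Kᵢ−1)/(1+ψ₂(Kᵢ−1)) = 0.
Check two-phase: ΣzᵢKᵢ = 1.228 > 1 and Σzᵢ/Kᵢ = 1.913 > 1, so g(0) = 0.228 > 0 and g(1) = -0.913 < 0.
Newton–Raphson from ψ₂ = 0.5:
  ψ₂ = 0.500: g = -0.0623, g' = -0.683 → ψ₂ = 0.409
  ψ₂ = 0.409: g = -0.0035, g' = -0.612 → ψ₂ = 0.403
Converged at ψ₂ = 0.403.
  propane: x = 0.458, y = 0.828
  n-butane: x = 0.301, y = 0.136
  isopentane: x = 0.241, y = 0.036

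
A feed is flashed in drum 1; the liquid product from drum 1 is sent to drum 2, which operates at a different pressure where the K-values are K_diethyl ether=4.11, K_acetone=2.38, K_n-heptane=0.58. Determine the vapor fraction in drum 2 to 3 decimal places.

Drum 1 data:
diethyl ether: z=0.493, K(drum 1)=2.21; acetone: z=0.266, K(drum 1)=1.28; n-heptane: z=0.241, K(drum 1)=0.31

V/F (drum 2) = 0.864

Drum 1:
Material balance + equilibrium reduce to Σ zᵢ(Kᵢ−1)/(1+ψ₁(Kᵢ−1)) = 0.
Check two-phase: ΣzᵢKᵢ = 1.505 > 1 and Σzᵢ/Kᵢ = 1.208 > 1, so g(0) = 0.505 > 0 and g(1) = -0.208 < 0.
Iterate (Newton) starting at ψ₁ = 0.63:
  ψ₁ = 0.630: g = 0.1076, g' = -0.607 → ψ₁ = 0.807
  ψ₁ = 0.807: g = -0.0130, g' = -0.784 → ψ₁ = 0.791
Converged at ψ₁ = 0.791.
Drum-1 compositions:
  diethyl ether: x = 0.252, y = 0.557
  acetone: x = 0.218, y = 0.279
  n-heptane: x = 0.530, y = 0.164
Drum-2 feed = drum-1 liquid: z₂ = (0.2520, 0.2178, 0.5302).
Drum 2:
Let ψ₂ = V/F and solve Σ zᵢ(Kᵢ−1)/(1+ψ₂(Kᵢ−1)) = 0.
Feasibility: ΣzᵢKᵢ = 1.861, Σzᵢ/Kᵢ = 1.067 — both > 1, two phases present.
Iterate (Newton) starting at ψ₂ = 0.5:
  ψ₂ = 0.500: g = 0.2026, g' = -0.668 → ψ₂ = 0.803
  ψ₂ = 0.803: g = 0.0305, g' = -0.505 → ψ₂ = 0.864
Converged at ψ₂ = 0.864.
  diethyl ether: x = 0.068, y = 0.281
  acetone: x = 0.099, y = 0.236
  n-heptane: x = 0.832, y = 0.483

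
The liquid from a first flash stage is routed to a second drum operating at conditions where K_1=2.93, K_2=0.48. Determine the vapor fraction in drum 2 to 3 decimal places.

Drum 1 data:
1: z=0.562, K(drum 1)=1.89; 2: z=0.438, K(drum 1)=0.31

V/F (drum 2) = 0.548

Drum 1:
Let ψ₁ = V/F and solve Σ zᵢ(Kᵢ−1)/(1+ψ₁(Kᵢ−1)) = 0.
Feasibility: ΣzᵢKᵢ = 1.198, Σzᵢ/Kᵢ = 1.710 — both > 1, two phases present.
Binary case is linear: z₁(K₁−1)(1+ψ₁(K₂−1)) + z₂(K₂−1)(1+ψ₁(K₁−1)) = 0
⇒ ψ₁ = [z₁(K₁−1)+z₂(K₂−1)] / [−(K₁−1)(K₂−1)] = 0.1980/0.6141 = 0.322
Drum-1 compositions:
  1: x = 0.437, y = 0.825
  2: x = 0.563, y = 0.175
Drum-2 feed = drum-1 liquid: z₂ = (0.4367, 0.5633).
Drum 2:
Iterate (Newton) starting at ψ₂ = 0.38:
  ψ₂ = 0.380: g = 0.1212, g' = -0.778 → ψ₂ = 0.536
  ψ₂ = 0.536: g = 0.0083, g' = -0.686 → ψ₂ = 0.548
Converged at ψ₂ = 0.548.
  1: x = 0.212, y = 0.622
  2: x = 0.788, y = 0.378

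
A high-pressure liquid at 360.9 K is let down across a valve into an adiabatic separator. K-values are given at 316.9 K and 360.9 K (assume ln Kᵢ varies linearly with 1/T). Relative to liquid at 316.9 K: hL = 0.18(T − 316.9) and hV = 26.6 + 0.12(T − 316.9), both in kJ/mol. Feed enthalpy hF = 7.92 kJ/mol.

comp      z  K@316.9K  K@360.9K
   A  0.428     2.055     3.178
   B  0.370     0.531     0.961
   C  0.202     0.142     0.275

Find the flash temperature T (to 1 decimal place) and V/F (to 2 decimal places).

Adiabatic flash: solve Rachford–Rice at each trial T, then check hF = ψ·hV(T) + (1−ψ)·hL(T).
  T = 316.9 K: K = (2.055, 0.531, 0.142), RR gives ψ = 0.157, H_out = 4.166 kJ/mol
  T = 360.9 K: K = (3.178, 0.961, 0.275), RR gives ψ = 0.772, H_out = 26.422 kJ/mol
  T = 338.9 K: K = (2.592, 0.728, 0.202), RR gives ψ = 0.493, H_out = 16.417 kJ/mol
  T = 327.9 K: K = (2.317, 0.625, 0.170), RR gives ψ = 0.336, H_out = 10.684 kJ/mol
  T = 322.4 K: K = (2.184, 0.577, 0.156), RR gives ψ = 0.250, H_out = 7.553 kJ/mol
  T = 325.1 K: K = (2.249, 0.600, 0.163), RR gives ψ = 0.293, H_out = 9.117 kJ/mol
  T = 323.8 K: K = (2.218, 0.589, 0.159), RR gives ψ = 0.272, H_out = 8.371 kJ/mol
Linear interpolation between T = 322.4 (H_out = 7.553) and T = 323.8 (H_out = 8.371) on hF = 7.92 gives T ≈ 323.0 K, at which ψ = 0.26.

T = 323.0 K, V/F = 0.26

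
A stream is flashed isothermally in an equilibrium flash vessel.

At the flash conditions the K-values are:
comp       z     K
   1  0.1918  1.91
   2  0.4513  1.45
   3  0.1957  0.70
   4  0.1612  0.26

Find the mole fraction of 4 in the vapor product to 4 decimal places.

y_4 = 0.0724

Rachford–Rice: g(ψ) = Σ zᵢ(Kᵢ−1)/(1+ψ(Kᵢ−1)) = 0.
Feasibility: ΣzᵢKᵢ = 1.1996, Σzᵢ/Kᵢ = 1.3112 — both > 1, two phases present.
Newton iteration, ψ⁰ = 0.5:
  ψ = 0.5000: g = 0.02732, g' = -0.3827 → ψ = 0.5714
  ψ = 0.5714: g = -0.00116, g' = -0.4172 → ψ = 0.5686
Converged at ψ = 0.5686.
Compositions from xᵢ = zᵢ/(1+ψ(Kᵢ−1)), yᵢ = Kᵢxᵢ:
  1: x = 0.1264, y = 0.2414
  2: x = 0.3594, y = 0.5211
  3: x = 0.2359, y = 0.1652
  4: x = 0.2783, y = 0.0724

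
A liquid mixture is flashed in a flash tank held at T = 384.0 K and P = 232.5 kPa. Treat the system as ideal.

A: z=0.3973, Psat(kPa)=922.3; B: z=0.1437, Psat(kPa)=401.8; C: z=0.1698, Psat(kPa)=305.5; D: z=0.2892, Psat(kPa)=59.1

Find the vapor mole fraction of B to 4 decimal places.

Raoult's law: Kᵢ = Pᵢˢᵃᵗ/P = Pᵢˢᵃᵗ/232.5.
  K_A = 922.3/232.5 = 3.966882, K_B = 401.8/232.5 = 1.728172, K_C = 305.5/232.5 = 1.313978, K_D = 59.1/232.5 = 0.254194
Newton–Raphson from β = 0.64:
  β = 0.6400: g = 0.10975, g' = -1.0520 → β = 0.7443
  β = 0.7443: g = -0.00634, g' = -1.1956 → β = 0.7390
Converged at β = 0.7390.
Compositions from xᵢ = zᵢ/(1+β(Kᵢ−1)), yᵢ = Kᵢxᵢ:
  A: x = 0.1244, y = 0.4937
  B: x = 0.0934, y = 0.1615
  C: x = 0.1378, y = 0.1811
  D: x = 0.6443, y = 0.1638

y_B = 0.1615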